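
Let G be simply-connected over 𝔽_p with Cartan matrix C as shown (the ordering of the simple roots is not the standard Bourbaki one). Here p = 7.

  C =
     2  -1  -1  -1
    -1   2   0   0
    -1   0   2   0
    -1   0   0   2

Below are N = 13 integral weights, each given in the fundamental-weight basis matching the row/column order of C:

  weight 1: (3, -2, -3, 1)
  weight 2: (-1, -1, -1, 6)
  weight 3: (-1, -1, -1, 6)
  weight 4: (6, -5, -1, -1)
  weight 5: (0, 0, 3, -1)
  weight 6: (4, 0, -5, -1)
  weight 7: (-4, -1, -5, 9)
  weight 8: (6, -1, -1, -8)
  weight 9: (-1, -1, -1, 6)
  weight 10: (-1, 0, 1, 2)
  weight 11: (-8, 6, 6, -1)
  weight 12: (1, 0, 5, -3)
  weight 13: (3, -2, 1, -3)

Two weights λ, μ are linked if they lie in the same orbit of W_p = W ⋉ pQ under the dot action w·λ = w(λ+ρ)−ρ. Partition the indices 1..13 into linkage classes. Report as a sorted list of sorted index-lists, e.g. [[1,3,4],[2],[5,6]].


C ↔ D_4 under row/col permutation; |W(D_4)| = 192.

Alcove-folded reps (p=7, 13 weights, presented ϖ-order):

  1: (1, 1, 2, 2);  2: (0, 0, 0, 7);  3: (0, 0, 0, 7);  4: (0, 4, 0, 0);  5: (1, 1, 4, 0);  6: (1, 1, 4, 0);  7: (0, 4, 0, 0);  8: (0, 0, 0, 7);  9: (0, 0, 0, 7);  10: (0, 1, 2, 3);  11: (0, 0, 0, 7);  12: (1, 1, 4, 0);  13: (1, 1, 2, 2)

The 13 indices split into 5 linkage classes (same alcove rep ⇔ same W_7-dot-orbit):

[[1, 13], [2, 3, 8, 9, 11], [4, 7], [5, 6, 12], [10]]


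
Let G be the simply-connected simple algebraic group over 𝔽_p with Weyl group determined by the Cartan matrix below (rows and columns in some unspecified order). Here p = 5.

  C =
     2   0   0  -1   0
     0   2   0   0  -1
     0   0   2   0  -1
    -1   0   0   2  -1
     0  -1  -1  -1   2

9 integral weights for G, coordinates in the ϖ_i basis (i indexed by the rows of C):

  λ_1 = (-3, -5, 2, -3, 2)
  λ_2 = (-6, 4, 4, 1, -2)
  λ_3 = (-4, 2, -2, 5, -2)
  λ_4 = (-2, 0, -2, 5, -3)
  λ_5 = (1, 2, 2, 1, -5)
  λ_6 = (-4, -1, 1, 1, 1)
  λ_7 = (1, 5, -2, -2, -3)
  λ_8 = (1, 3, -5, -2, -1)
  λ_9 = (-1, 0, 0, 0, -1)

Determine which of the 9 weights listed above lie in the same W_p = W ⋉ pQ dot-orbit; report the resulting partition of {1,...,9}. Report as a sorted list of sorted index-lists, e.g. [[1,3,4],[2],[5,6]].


C ↔ D_5 under row/col permutation; |W(D_5)| = 1920.

W_5-reps of the 9 weights in Ā_5 (same 5-coord order as C):

  [1] (1, 0, 1, 0, 1);  [2] (3, 0, 0, 0, 1);  [3] (0, 1, 1, 1, 0);  [4] (0, 1, 1, 1, 0);  [5] (0, 1, 1, 1, 0);  [6] (0, 1, 1, 1, 0);  [7] (1, 0, 1, 0, 1);  [8] (3, 0, 0, 0, 1);  [9] (0, 1, 1, 1, 0)

These 9 weights hit 3 W_5-dot-orbits; sizes (2, 2, 5):

[[1, 7], [2, 8], [3, 4, 5, 6, 9]]


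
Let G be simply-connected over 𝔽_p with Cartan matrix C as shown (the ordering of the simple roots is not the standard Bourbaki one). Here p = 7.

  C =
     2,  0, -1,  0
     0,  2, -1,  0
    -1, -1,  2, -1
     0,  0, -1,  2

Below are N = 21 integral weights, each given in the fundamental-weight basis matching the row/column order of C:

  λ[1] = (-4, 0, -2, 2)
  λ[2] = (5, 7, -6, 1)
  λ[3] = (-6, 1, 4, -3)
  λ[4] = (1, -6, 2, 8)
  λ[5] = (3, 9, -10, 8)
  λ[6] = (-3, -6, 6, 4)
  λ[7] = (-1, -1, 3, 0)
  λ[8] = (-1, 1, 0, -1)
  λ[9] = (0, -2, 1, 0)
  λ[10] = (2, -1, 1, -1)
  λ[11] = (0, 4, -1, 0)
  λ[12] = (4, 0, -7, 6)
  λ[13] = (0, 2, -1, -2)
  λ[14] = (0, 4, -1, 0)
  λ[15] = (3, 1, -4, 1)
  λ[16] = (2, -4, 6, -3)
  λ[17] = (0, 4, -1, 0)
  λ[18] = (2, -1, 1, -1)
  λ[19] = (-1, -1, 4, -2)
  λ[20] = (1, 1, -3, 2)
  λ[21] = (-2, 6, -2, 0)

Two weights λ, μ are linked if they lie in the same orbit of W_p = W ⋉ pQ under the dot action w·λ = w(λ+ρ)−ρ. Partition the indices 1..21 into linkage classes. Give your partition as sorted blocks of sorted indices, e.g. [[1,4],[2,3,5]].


Cartan matrix: type D_4 (|W|=192); un-permuting the 4 rows.

Each λ_j+ρ reduced to Ā_7; 4-tuples below use C's row order:

  λ_1 → (0, 2, 1, 0);  λ_2 → (1, 1, 1, 1);  λ_3 → (3, 0, 2, 0);  λ_4 → (3, 0, 2, 0);  λ_5 → (0, 0, 2, 1);  λ_6 → (3, 0, 2, 0);  λ_7 → (0, 0, 2, 1);  λ_8 → (0, 2, 1, 0);  λ_9 → (1, 1, 1, 1);  λ_10 → (3, 0, 2, 0);  λ_11 → (1, 5, 0, 1);  λ_12 → (1, 5, 0, 1);  λ_13 → (0, 2, 1, 0);  λ_14 → (1, 5, 0, 1);  λ_15 → (1, 1, 1, 1);  λ_16 → (0, 0, 2, 1);  λ_17 → (1, 5, 0, 1);  λ_18 → (3, 0, 2, 0);  λ_19 → (0, 0, 2, 1);  λ_20 → (0, 0, 2, 1);  λ_21 → (1, 5, 0, 1)

Grouping the 21 weights by Ā_7-representative: 5 linkage classes.

[[1, 8, 13], [2, 9, 15], [3, 4, 6, 10, 18], [5, 7, 16, 19, 20], [11, 12, 14, 17, 21]]


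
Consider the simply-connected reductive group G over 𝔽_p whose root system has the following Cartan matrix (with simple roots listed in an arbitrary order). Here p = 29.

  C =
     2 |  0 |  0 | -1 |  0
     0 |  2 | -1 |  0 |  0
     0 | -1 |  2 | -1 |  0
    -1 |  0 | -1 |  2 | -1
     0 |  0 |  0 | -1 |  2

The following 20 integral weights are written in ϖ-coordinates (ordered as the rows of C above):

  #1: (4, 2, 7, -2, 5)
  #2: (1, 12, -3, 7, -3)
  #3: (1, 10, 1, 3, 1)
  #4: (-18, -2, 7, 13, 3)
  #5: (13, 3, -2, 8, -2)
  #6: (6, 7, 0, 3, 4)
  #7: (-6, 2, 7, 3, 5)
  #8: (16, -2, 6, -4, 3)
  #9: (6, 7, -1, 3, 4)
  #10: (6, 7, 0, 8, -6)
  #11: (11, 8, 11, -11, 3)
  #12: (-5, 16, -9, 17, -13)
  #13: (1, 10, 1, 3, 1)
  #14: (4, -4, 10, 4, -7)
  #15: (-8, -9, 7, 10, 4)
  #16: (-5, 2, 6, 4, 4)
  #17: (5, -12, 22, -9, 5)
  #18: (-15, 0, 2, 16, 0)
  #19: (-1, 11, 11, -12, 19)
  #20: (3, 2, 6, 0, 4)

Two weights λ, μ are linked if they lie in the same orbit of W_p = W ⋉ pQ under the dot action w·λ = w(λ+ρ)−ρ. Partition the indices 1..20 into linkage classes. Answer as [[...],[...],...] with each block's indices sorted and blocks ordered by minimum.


D_5 Cartan matrix, 5 simple roots permuted; ρ=(1,1,1,1,1).

Alcove-folded reps (p=29, 20 weights, presented ϖ-order):

  λ_1+ρ ↦ (4, 3, 7, 1, 5)
  λ_2+ρ ↦ (2, 11, 2, 4, 2)
  λ_3+ρ ↦ (2, 11, 2, 4, 2)
  λ_4+ρ ↦ (14, 1, 3, 3, 1)
  λ_5+ρ ↦ (14, 1, 3, 3, 1)
  λ_6+ρ ↦ (7, 8, 0, 4, 5)
  λ_7+ρ ↦ (4, 3, 7, 1, 5)
  λ_8+ρ ↦ (14, 1, 3, 3, 1)
  λ_9+ρ ↦ (7, 8, 0, 4, 5)
  λ_10+ρ ↦ (7, 8, 0, 4, 5)
  λ_11+ρ ↦ (2, 9, 2, 4, 6)
  λ_12+ρ ↦ (2, 9, 2, 4, 6)
  λ_13+ρ ↦ (2, 11, 2, 4, 2)
  λ_14+ρ ↦ (4, 3, 7, 1, 5)
  λ_15+ρ ↦ (7, 8, 0, 4, 5)
  λ_16+ρ ↦ (4, 3, 7, 1, 5)
  λ_17+ρ ↦ (2, 11, 2, 4, 2)
  λ_18+ρ ↦ (14, 1, 3, 3, 1)
  λ_19+ρ ↦ (7, 8, 0, 4, 5)
  λ_20+ρ ↦ (4, 3, 7, 1, 5)

These 20 weights hit 5 W_29-dot-orbits; sizes (5, 4, 4, 5, 2):

[[1, 7, 14, 16, 20], [2, 3, 13, 17], [4, 5, 8, 18], [6, 9, 10, 15, 19], [11, 12]]


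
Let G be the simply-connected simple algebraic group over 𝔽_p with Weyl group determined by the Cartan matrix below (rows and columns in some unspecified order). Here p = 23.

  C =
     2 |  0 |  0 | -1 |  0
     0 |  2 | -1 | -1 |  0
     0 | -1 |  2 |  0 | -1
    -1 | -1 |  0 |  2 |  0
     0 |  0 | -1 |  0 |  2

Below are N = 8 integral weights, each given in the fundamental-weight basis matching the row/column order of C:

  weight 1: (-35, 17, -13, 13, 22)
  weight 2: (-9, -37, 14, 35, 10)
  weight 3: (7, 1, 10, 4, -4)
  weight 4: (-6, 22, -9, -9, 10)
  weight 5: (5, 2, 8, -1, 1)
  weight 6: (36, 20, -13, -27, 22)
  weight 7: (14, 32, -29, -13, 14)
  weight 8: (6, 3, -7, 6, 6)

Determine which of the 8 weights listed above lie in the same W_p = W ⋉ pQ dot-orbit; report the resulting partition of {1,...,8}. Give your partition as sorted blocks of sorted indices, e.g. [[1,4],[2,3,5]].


C ↔ A_5 under row/col permutation; |W(A_5)| = 720.

W_23-reps of the 8 weights in Ā_23 (same 5-coord order as C):

    λ_1+ρ ↦ (6, 3, 9, 0, 2)
    λ_2+ρ ↦ (5, 2, 8, 5, 0)
    λ_3+ρ ↦ (5, 2, 8, 5, 0)
    λ_4+ρ ↦ (5, 2, 8, 5, 0)
    λ_5+ρ ↦ (6, 3, 9, 0, 2)
    λ_6+ρ ↦ (6, 3, 9, 0, 2)
    λ_7+ρ ↦ (5, 2, 8, 5, 0)
    λ_8+ρ ↦ (7, 2, 4, 5, 1)

Linkage partition of the 8 weights (3 classes, p=23):

[[1, 5, 6], [2, 3, 4, 7], [8]]


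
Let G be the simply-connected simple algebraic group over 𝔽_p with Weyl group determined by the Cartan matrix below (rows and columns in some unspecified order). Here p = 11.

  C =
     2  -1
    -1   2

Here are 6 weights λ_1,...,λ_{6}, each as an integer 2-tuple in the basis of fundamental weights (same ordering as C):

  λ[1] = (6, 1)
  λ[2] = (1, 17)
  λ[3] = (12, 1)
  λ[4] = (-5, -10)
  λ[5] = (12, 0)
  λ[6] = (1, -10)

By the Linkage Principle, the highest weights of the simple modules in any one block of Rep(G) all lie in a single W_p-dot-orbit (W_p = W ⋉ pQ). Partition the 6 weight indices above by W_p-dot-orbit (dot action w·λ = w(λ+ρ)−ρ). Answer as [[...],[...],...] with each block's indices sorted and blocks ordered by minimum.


C ↔ A_2 under row/col permutation; |W(A_2)| = 6.

W_11-reps of the 6 weights in Ā_11 (same 2-coord order as C):

  λ_1 → (7, 2);  λ_2 → (7, 2);  λ_3 → (7, 2);  λ_4 → (7, 2);  λ_5 → (8, 2);  λ_6 → (7, 2)

Grouping the 6 weights by Ā_11-representative: 2 linkage classes.

[[1, 2, 3, 4, 6], [5]]


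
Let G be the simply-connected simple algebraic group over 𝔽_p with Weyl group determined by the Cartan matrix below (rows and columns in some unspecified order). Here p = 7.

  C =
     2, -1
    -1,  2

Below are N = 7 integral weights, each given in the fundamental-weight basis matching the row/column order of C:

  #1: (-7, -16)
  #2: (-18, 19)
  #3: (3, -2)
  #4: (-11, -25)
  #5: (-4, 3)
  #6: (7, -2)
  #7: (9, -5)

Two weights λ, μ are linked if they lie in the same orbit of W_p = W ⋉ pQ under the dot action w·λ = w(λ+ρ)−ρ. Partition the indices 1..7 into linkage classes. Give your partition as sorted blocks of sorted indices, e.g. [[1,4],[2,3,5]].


C ↔ A_2 under row/col permutation; |W(A_2)| = 6.

Each λ_j+ρ reduced to Ā_7; 2-tuples below use C's row order:

  [1] (6, 0);  [2] (3, 1);  [3] (3, 1);  [4] (3, 1);  [5] (3, 1);  [6] (6, 0);  [7] (3, 1)

Grouping the 7 weights by Ā_7-representative: 2 linkage classes.

[[1, 6], [2, 3, 4, 5, 7]]


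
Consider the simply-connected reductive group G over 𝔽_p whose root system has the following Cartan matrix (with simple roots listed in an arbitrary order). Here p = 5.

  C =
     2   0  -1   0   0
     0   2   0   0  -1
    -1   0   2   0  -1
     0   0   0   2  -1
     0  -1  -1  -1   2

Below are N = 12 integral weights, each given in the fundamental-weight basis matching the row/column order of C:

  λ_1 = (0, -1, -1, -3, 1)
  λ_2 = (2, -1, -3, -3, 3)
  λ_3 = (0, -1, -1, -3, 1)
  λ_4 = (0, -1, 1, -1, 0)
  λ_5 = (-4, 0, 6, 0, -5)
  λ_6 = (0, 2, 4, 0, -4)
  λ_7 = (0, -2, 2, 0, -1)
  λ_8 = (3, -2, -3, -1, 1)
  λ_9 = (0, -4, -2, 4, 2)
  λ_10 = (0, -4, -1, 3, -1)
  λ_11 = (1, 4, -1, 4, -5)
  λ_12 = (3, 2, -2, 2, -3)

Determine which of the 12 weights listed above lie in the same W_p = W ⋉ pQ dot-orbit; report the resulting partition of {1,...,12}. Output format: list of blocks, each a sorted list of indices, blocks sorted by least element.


Dynkin diagram of C (from the 8 off-diagonal −1 entries): D_5.

λ_j+ρ reflected into Ā_5 (⟨·,θ^∨⟩≤5); 5-tuples as given:

  [1] (1, 0, 0, 2, 0)
  [2] (1, 0, 0, 2, 0)
  [3] (1, 0, 0, 2, 0)
  [4] (1, 0, 0, 0, 1)
  [5] (1, 1, 0, 1, 0)
  [6] (1, 1, 0, 1, 0)
  [7] (1, 0, 0, 0, 1)
  [8] (2, 0, 1, 1, 0)
  [9] (1, 0, 0, 2, 0)
  [10] (2, 0, 1, 1, 0)
  [11] (1, 0, 0, 0, 1)
  [12] (1, 0, 0, 0, 1)

The 12 indices split into 4 linkage classes (same alcove rep ⇔ same W_5-dot-orbit):

[[1, 2, 3, 9], [4, 7, 11, 12], [5, 6], [8, 10]]


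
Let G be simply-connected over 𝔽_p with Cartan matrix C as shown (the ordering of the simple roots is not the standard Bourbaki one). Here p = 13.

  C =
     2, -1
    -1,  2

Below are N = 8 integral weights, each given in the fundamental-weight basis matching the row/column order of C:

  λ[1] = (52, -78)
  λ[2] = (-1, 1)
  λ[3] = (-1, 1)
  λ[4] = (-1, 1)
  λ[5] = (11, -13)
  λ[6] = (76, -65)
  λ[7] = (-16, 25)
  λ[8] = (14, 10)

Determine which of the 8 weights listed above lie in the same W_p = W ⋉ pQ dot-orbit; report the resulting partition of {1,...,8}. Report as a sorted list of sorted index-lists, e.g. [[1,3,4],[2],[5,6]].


Cartan matrix: type A_2 (|W|=6); un-permuting the 2 rows.

W_13-reps of the 8 weights in Ā_13 (same 2-coord order as C):

  λ_1+ρ ↦ (11, 1)
  λ_2+ρ ↦ (0, 2)
  λ_3+ρ ↦ (0, 2)
  λ_4+ρ ↦ (0, 2)
  λ_5+ρ ↦ (0, 12)
  λ_6+ρ ↦ (0, 12)
  λ_7+ρ ↦ (0, 2)
  λ_8+ρ ↦ (0, 2)

Linkage partition of the 8 weights (3 classes, p=13):

[[1], [2, 3, 4, 7, 8], [5, 6]]


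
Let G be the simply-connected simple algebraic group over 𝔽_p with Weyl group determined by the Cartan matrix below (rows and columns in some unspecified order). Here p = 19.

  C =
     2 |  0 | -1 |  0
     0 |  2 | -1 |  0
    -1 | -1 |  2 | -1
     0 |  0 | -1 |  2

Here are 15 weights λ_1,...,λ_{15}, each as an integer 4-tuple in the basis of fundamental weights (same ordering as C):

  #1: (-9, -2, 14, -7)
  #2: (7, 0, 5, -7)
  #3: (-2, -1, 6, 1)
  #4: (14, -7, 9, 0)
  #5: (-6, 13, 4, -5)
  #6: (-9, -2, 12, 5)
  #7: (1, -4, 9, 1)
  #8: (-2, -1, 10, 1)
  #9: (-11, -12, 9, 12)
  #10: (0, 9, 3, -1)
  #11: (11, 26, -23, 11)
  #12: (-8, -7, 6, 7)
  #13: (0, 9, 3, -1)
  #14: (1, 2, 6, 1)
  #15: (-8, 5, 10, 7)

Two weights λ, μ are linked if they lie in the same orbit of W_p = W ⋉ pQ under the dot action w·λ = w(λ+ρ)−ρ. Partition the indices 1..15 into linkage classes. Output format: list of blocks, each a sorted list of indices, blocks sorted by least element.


Root system D_4: the 4×4 matrix C matches after relabeling.

Alcove-folded reps (p=19, 15 weights, presented ϖ-order):

    1: (8, 1, 0, 6)
    2: (8, 1, 0, 6)
    3: (1, 0, 6, 2)
    4: (8, 1, 0, 6)
    5: (1, 10, 4, 0)
    6: (8, 1, 0, 6)
    7: (2, 3, 5, 2)
    8: (1, 0, 6, 2)
    9: (1, 0, 6, 2)
    10: (1, 10, 4, 0)
    11: (2, 3, 5, 2)
    12: (1, 0, 6, 2)
    13: (1, 10, 4, 0)
    14: (2, 3, 5, 2)
    15: (1, 0, 6, 2)

Partition of {1..15} into 4 W_19-dot-orbits:

[[1, 2, 4, 6], [3, 8, 9, 12, 15], [5, 10, 13], [7, 11, 14]]


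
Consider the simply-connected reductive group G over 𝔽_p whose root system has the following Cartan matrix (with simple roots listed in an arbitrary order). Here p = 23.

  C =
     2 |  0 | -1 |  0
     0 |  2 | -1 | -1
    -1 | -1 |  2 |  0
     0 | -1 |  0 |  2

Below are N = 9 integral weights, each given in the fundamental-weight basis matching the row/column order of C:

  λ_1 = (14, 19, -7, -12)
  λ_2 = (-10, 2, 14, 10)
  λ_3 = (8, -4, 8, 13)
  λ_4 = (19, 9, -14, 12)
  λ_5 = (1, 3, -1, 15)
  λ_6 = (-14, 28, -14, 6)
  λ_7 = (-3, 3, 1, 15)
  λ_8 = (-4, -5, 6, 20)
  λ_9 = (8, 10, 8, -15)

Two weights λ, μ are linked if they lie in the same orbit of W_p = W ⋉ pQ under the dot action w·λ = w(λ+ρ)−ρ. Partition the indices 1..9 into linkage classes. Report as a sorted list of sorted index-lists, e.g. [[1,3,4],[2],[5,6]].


C ↔ A_4 under row/col permutation; |W(A_4)| = 120.

W_23-reps of the 9 weights in Ā_23 (same 4-coord order as C):

  1: (3, 3, 6, 5)
  2: (3, 3, 6, 5)
  3: (3, 3, 6, 5)
  4: (0, 3, 10, 3)
  5: (2, 4, 0, 16)
  6: (0, 3, 10, 3)
  7: (2, 4, 0, 16)
  8: (2, 4, 0, 16)
  9: (3, 3, 6, 5)

The 9 indices split into 3 linkage classes (same alcove rep ⇔ same W_23-dot-orbit):

[[1, 2, 3, 9], [4, 6], [5, 7, 8]]


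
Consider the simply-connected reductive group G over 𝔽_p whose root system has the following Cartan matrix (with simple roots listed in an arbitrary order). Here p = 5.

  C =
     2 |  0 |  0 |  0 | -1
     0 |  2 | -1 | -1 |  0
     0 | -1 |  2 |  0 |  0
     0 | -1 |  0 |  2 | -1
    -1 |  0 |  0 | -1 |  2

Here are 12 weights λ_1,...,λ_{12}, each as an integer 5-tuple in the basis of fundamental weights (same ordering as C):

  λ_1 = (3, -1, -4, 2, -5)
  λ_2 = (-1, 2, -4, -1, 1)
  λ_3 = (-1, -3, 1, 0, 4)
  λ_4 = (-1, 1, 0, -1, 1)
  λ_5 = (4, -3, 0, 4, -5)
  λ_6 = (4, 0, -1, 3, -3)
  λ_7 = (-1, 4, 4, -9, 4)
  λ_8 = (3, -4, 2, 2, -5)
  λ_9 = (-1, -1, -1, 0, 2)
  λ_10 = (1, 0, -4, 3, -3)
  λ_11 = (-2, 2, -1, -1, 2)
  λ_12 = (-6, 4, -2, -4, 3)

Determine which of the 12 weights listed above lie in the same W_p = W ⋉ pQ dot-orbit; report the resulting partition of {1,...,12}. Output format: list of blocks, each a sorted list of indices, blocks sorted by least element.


Root system A_5: the 5×5 matrix C matches after relabeling.

Folding the 12 weights λ_j+ρ into Ā_5 (reps in the given 5-coord order):

  1: (0, 0, 1, 3, 0) · 2: (0, 0, 3, 0, 2) · 3: (0, 0, 0, 1, 3) · 4: (0, 2, 1, 0, 2) · 5: (0, 0, 0, 1, 3) · 6: (0, 2, 1, 0, 2) · 7: (0, 0, 3, 0, 2) · 8: (0, 0, 1, 3, 0) · 9: (0, 0, 0, 1, 3) · 10: (0, 2, 1, 0, 2) · 11: (0, 2, 1, 0, 2) · 12: (0, 0, 0, 1, 3)

These 12 weights hit 4 W_5-dot-orbits; sizes (2, 2, 4, 4):

[[1, 8], [2, 7], [3, 5, 9, 12], [4, 6, 10, 11]]


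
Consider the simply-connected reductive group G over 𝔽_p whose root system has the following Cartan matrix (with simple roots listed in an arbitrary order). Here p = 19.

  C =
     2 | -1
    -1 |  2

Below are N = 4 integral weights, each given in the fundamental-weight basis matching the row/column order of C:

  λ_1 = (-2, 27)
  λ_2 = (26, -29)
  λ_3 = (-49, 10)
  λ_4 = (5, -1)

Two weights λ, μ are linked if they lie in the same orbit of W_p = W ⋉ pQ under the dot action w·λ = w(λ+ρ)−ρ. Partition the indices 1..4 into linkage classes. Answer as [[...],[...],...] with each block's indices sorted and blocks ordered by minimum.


Cartan matrix: type A_2 (|W|=6); un-permuting the 2 rows.

W_19-reps of the 4 weights in Ā_19 (same 2-coord order as C):

    λ_1 → (8, 10)
    λ_2 → (8, 10)
    λ_3 → (8, 10)
    λ_4 → (6, 0)

2 distinct reps among the 4 weights ⇒ 2 W_19-linkage classes:

[[1, 2, 3], [4]]


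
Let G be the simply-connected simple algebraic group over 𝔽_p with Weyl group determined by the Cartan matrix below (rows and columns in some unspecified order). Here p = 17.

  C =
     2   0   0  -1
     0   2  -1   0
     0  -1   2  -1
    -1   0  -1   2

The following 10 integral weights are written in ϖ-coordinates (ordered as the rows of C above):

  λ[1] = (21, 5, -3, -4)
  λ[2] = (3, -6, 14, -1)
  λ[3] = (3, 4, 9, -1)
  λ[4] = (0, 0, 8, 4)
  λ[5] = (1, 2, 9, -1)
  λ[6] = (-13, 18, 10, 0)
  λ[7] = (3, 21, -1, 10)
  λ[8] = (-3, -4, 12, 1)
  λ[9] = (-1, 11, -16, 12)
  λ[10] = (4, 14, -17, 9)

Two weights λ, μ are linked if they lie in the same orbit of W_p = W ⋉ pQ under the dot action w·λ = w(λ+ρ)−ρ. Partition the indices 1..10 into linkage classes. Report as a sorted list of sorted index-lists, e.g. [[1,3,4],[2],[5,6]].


Cartan matrix: type A_4 (|W|=120); un-permuting the 4 rows.

λ_j+ρ reflected into Ā_17 (⟨·,θ^∨⟩≤17); 4-tuples as given:

  1: (11, 3, 2, 0);  2: (2, 3, 10, 0);  3: (2, 3, 10, 0);  4: (1, 1, 9, 5);  5: (2, 3, 10, 0);  6: (11, 3, 2, 0);  7: (11, 3, 2, 0);  8: (2, 3, 10, 0);  9: (2, 3, 10, 0);  10: (1, 1, 9, 5)

These 10 weights hit 3 W_17-dot-orbits; sizes (3, 5, 2):

[[1, 6, 7], [2, 3, 5, 8, 9], [4, 10]]


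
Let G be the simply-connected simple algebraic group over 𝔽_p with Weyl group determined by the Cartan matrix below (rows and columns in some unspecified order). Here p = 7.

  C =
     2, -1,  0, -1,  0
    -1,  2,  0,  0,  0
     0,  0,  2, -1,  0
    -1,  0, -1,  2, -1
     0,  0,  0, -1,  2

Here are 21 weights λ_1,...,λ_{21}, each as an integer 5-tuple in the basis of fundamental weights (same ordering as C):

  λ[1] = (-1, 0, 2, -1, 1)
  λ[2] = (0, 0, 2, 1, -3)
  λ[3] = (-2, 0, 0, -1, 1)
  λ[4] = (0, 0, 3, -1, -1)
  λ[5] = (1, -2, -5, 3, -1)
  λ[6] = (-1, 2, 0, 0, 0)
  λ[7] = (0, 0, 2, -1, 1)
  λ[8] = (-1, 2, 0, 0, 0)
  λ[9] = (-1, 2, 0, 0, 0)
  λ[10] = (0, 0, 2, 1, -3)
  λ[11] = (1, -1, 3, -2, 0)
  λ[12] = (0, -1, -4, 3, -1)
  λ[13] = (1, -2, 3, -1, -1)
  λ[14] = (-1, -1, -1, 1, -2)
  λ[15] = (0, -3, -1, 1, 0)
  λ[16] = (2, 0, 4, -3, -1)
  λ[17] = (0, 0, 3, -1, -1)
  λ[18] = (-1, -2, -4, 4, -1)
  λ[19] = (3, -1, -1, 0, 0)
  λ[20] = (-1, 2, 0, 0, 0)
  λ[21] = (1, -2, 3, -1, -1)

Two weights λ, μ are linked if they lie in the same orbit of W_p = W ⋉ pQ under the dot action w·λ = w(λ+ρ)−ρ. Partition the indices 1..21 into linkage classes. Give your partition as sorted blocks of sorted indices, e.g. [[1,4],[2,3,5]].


Cartan matrix: type D_5 (|W|=1920); un-permuting the 5 rows.

Alcove-folded reps (p=7, 21 weights, presented ϖ-order):

  λ_1+ρ ↦ (0, 1, 3, 0, 2);  λ_2+ρ ↦ (0, 1, 3, 0, 2);  λ_3+ρ ↦ (0, 0, 0, 1, 1);  λ_4+ρ ↦ (1, 1, 4, 0, 0);  λ_5+ρ ↦ (1, 1, 4, 0, 0);  λ_6+ρ ↦ (0, 3, 1, 1, 1);  λ_7+ρ ↦ (0, 1, 3, 0, 2);  λ_8+ρ ↦ (0, 3, 1, 1, 1);  λ_9+ρ ↦ (0, 3, 1, 1, 1);  λ_10+ρ ↦ (0, 1, 3, 0, 2);  λ_11+ρ ↦ (1, 0, 3, 1, 0);  λ_12+ρ ↦ (1, 0, 3, 1, 0);  λ_13+ρ ↦ (1, 1, 4, 0, 0);  λ_14+ρ ↦ (0, 0, 0, 1, 1);  λ_15+ρ ↦ (1, 1, 0, 1, 1);  λ_16+ρ ↦ (0, 1, 3, 0, 2);  λ_17+ρ ↦ (1, 1, 4, 0, 0);  λ_18+ρ ↦ (1, 0, 3, 1, 0);  λ_19+ρ ↦ (0, 0, 0, 1, 1);  λ_20+ρ ↦ (0, 3, 1, 1, 1);  λ_21+ρ ↦ (1, 1, 4, 0, 0)

Grouping the 21 weights by Ā_7-representative: 6 linkage classes.

[[1, 2, 7, 10, 16], [3, 14, 19], [4, 5, 13, 17, 21], [6, 8, 9, 20], [11, 12, 18], [15]]


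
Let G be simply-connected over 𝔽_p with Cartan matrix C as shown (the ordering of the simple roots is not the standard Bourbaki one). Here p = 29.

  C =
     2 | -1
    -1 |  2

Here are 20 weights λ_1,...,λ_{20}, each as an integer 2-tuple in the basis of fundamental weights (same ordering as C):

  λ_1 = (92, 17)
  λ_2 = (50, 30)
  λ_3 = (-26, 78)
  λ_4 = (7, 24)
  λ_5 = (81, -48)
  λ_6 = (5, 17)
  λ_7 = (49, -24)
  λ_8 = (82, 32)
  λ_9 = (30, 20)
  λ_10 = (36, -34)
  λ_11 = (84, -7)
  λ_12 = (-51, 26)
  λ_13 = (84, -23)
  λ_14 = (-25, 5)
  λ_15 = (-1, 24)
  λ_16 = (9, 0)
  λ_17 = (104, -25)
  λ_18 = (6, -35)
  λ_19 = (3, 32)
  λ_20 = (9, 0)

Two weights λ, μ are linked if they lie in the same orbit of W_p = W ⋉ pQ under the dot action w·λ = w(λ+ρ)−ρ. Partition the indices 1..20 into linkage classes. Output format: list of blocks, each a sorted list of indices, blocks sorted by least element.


Cartan matrix: type A_2 (|W|=6); un-permuting the 2 rows.

W_29-reps of the 20 weights in Ā_29 (same 2-coord order as C):

    [1] (6, 18)
    [2] (22, 2)
    [3] (4, 21)
    [4] (4, 21)
    [5] (6, 18)
    [6] (6, 18)
    [7] (6, 2)
    [8] (0, 25)
    [9] (6, 2)
    [10] (4, 21)
    [11] (6, 2)
    [12] (6, 2)
    [13] (22, 2)
    [14] (6, 18)
    [15] (0, 25)
    [16] (10, 1)
    [17] (6, 18)
    [18] (22, 2)
    [19] (4, 21)
    [20] (10, 1)

Linkage partition of the 20 weights (6 classes, p=29):

[[1, 5, 6, 14, 17], [2, 13, 18], [3, 4, 10, 19], [7, 9, 11, 12], [8, 15], [16, 20]]


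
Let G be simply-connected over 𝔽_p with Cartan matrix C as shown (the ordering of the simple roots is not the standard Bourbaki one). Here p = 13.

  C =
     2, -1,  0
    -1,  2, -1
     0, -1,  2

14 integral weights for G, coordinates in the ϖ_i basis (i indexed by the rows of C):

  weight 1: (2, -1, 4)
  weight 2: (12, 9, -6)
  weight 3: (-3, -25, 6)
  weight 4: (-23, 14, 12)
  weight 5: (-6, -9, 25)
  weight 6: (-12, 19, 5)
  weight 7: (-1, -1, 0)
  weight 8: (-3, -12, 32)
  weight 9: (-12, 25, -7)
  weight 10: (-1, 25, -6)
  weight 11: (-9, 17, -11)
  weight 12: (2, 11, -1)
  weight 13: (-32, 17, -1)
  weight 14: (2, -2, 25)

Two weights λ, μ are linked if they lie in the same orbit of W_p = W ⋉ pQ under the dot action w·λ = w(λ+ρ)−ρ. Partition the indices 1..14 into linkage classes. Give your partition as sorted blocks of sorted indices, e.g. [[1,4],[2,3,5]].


Cartan matrix: type A_3 (|W|=24); un-permuting the 3 rows.

Ā_13 reps of the 14 weights (A_3, coords as presented):

    λ_1 → (3, 0, 5)
    λ_2 → (3, 0, 5)
    λ_3 → (2, 0, 7)
    λ_4 → (2, 0, 7)
    λ_5 → (5, 0, 0)
    λ_6 → (2, 0, 7)
    λ_7 → (0, 0, 1)
    λ_8 → (2, 0, 7)
    λ_9 → (2, 0, 7)
    λ_10 → (5, 0, 0)
    λ_11 → (3, 0, 5)
    λ_12 → (1, 10, 2)
    λ_13 → (5, 0, 0)
    λ_14 → (1, 10, 2)

5 distinct reps among the 14 weights ⇒ 5 W_13-linkage classes:

[[1, 2, 11], [3, 4, 6, 8, 9], [5, 10, 13], [7], [12, 14]]


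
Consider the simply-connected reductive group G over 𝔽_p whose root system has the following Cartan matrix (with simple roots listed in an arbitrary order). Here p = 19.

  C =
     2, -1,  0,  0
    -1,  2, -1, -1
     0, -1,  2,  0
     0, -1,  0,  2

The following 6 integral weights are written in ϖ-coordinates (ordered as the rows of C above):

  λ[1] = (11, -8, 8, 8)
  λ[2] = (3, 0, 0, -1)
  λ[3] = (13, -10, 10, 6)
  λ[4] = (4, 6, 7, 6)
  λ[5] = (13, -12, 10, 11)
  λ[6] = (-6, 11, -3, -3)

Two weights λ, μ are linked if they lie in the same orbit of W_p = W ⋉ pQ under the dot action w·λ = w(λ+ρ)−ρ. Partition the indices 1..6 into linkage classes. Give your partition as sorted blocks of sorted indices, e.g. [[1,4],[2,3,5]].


D_4 Cartan matrix, 4 simple roots permuted; ρ=(1,1,1,1).

Alcove-folded reps (p=19, 6 weights, presented ϖ-order):

  1: (5, 3, 2, 2) · 2: (4, 1, 1, 0) · 3: (5, 3, 2, 2) · 4: (3, 4, 0, 1) · 5: (3, 4, 0, 1) · 6: (5, 3, 2, 2)

3 distinct reps among the 6 weights ⇒ 3 W_19-linkage classes:

[[1, 3, 6], [2], [4, 5]]


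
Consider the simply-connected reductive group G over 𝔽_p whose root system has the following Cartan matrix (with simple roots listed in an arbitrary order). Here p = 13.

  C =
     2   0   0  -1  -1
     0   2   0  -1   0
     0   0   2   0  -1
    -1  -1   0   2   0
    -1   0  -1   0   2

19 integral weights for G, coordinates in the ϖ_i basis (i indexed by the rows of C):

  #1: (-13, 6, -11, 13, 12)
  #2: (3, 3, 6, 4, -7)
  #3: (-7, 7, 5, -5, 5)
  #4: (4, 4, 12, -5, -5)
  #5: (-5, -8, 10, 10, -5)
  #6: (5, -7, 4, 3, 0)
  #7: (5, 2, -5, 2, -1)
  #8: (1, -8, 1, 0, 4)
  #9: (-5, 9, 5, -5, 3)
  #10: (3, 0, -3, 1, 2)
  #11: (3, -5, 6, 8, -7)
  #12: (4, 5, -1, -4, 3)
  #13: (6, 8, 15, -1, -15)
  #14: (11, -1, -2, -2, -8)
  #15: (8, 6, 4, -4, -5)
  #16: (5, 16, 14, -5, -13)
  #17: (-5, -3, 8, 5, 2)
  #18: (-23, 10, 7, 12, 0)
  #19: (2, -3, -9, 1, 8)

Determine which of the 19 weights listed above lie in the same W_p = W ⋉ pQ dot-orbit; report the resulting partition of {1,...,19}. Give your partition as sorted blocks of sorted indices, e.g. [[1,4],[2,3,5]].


Type A_5, rank 5, |W|=720; reorder rows/cols to standard.

Alcove-folded reps (p=13, 19 weights, presented ϖ-order):

  [1] (3, 1, 7, 0, 1) · [2] (2, 3, 0, 3, 4) · [3] (0, 2, 2, 4, 4) · [4] (3, 1, 7, 0, 1) · [5] (0, 2, 2, 4, 4) · [6] (4, 1, 2, 2, 1) · [7] (2, 3, 0, 3, 4) · [8] (4, 1, 2, 2, 1) · [9] (0, 2, 2, 4, 4) · [10] (4, 1, 2, 2, 1) · [11] (2, 3, 0, 3, 4) · [12] (2, 3, 0, 3, 4) · [13] (0, 2, 2, 4, 4) · [14] (3, 1, 7, 0, 1) · [15] (2, 3, 0, 3, 4) · [16] (0, 2, 2, 4, 4) · [17] (3, 1, 7, 0, 1) · [18] (0, 1, 2, 8, 0) · [19] (3, 1, 7, 0, 1)

Partition of {1..19} into 5 W_13-dot-orbits:

[[1, 4, 14, 17, 19], [2, 7, 11, 12, 15], [3, 5, 9, 13, 16], [6, 8, 10], [18]]


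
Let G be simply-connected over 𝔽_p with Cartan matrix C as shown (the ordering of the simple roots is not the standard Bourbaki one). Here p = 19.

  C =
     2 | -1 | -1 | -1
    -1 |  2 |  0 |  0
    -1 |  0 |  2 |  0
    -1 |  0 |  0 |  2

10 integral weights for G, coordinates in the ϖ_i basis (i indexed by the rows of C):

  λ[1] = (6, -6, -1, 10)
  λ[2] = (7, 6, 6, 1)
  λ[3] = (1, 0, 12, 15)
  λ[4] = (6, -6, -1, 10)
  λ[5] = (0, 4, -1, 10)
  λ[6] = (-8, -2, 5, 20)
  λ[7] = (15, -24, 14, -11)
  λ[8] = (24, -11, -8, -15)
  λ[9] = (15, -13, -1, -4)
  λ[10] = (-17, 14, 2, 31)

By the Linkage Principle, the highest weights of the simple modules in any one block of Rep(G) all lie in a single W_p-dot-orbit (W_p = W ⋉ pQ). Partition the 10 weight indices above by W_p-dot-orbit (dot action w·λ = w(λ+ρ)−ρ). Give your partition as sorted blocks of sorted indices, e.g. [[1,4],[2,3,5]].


Cartan matrix: type D_4 (|W|=192); un-permuting the 4 rows.

Each λ_j+ρ reduced to Ā_19; 4-tuples below use C's row order:

  λ_1 → (1, 5, 0, 11) · λ_2 → (2, 2, 2, 3) · λ_3 → (1, 12, 0, 3) · λ_4 → (1, 5, 0, 11) · λ_5 → (1, 5, 0, 11) · λ_6 → (1, 5, 0, 11) · λ_7 → (2, 2, 2, 3) · λ_8 → (0, 4, 1, 8) · λ_9 → (1, 12, 0, 3) · λ_10 → (1, 12, 0, 3)

These 10 weights hit 4 W_19-dot-orbits; sizes (4, 2, 3, 1):

[[1, 4, 5, 6], [2, 7], [3, 9, 10], [8]]


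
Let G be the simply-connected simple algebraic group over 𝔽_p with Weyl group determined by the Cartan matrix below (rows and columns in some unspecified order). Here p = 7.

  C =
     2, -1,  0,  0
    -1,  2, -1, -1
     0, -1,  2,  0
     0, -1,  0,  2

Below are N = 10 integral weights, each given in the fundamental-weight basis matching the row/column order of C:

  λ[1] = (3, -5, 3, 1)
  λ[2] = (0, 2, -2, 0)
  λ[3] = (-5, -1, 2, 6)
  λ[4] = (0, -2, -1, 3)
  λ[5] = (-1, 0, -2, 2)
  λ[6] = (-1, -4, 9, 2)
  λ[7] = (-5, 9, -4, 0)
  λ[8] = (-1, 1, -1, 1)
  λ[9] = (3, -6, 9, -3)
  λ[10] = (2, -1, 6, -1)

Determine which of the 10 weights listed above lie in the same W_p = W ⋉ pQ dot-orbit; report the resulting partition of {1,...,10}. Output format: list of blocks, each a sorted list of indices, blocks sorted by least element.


Cartan matrix: type D_4 (|W|=192); un-permuting the 4 rows.

Each λ_j+ρ reduced to Ā_7; 4-tuples below use C's row order:

  1: (0, 2, 0, 2) · 2: (1, 2, 1, 1) · 3: (0, 0, 1, 3) · 4: (0, 0, 1, 3) · 5: (0, 0, 1, 3) · 6: (0, 0, 4, 3) · 7: (0, 0, 1, 3) · 8: (0, 2, 0, 2) · 9: (0, 2, 0, 2) · 10: (0, 0, 4, 3)

The 10 indices split into 4 linkage classes (same alcove rep ⇔ same W_7-dot-orbit):

[[1, 8, 9], [2], [3, 4, 5, 7], [6, 10]]


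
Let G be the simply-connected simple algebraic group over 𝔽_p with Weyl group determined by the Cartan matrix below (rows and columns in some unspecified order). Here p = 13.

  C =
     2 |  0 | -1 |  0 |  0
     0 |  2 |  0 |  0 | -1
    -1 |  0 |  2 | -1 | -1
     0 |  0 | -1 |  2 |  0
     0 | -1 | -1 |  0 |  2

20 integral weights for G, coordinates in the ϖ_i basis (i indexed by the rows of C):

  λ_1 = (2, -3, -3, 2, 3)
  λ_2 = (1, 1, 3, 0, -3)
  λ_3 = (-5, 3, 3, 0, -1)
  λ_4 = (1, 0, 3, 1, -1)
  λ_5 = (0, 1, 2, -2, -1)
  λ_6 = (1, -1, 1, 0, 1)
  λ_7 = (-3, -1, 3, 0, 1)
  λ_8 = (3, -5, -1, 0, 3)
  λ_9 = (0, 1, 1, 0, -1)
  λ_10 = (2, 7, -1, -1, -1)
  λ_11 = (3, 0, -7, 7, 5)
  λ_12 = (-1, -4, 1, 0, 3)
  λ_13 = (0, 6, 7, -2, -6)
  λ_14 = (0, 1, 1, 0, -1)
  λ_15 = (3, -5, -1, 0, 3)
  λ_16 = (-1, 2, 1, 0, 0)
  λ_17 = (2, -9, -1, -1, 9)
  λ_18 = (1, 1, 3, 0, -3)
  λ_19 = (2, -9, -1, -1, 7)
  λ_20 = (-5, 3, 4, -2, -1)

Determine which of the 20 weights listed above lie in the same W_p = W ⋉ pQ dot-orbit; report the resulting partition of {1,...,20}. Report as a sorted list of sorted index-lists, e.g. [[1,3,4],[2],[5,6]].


Dynkin diagram of C (from the 8 off-diagonal −1 entries): D_5.

W_13-reps of the 20 weights in Ā_13 (same 5-coord order as C):

  λ_1+ρ ↦ (1, 2, 2, 1, 0) · λ_2+ρ ↦ (2, 0, 2, 1, 2) · λ_3+ρ ↦ (4, 4, 0, 1, 0) · λ_4+ρ ↦ (2, 1, 4, 2, 0) · λ_5+ρ ↦ (1, 2, 2, 1, 0) · λ_6+ρ ↦ (2, 0, 2, 1, 2) · λ_7+ρ ↦ (2, 0, 2, 1, 2) · λ_8+ρ ↦ (4, 4, 0, 1, 0) · λ_9+ρ ↦ (1, 2, 2, 1, 0) · λ_10+ρ ↦ (3, 8, 0, 0, 0) · λ_11+ρ ↦ (2, 1, 4, 2, 0) · λ_12+ρ ↦ (0, 3, 2, 1, 1) · λ_13+ρ ↦ (1, 2, 2, 1, 0) · λ_14+ρ ↦ (1, 2, 2, 1, 0) · λ_15+ρ ↦ (4, 4, 0, 1, 0) · λ_16+ρ ↦ (0, 3, 2, 1, 1) · λ_17+ρ ↦ (3, 8, 0, 0, 0) · λ_18+ρ ↦ (2, 0, 2, 1, 2) · λ_19+ρ ↦ (3, 8, 0, 0, 0) · λ_20+ρ ↦ (4, 4, 0, 1, 0)

Linkage partition of the 20 weights (6 classes, p=13):

[[1, 5, 9, 13, 14], [2, 6, 7, 18], [3, 8, 15, 20], [4, 11], [10, 17, 19], [12, 16]]


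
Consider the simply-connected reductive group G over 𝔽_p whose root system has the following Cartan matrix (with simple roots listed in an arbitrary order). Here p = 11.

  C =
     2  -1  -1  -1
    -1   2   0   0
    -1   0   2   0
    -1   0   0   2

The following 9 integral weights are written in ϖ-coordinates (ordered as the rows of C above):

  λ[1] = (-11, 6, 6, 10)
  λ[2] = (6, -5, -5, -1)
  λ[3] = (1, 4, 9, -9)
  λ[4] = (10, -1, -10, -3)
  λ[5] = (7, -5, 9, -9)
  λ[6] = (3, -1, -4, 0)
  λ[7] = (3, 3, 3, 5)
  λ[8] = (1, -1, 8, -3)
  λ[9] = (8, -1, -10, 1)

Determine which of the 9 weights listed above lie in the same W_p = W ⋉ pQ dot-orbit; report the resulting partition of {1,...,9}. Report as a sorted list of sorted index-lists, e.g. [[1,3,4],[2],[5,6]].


Cartan matrix: type D_4 (|W|=192); un-permuting the 4 rows.

Each λ_j+ρ reduced to Ā_11; 4-tuples below use C's row order:

  λ_1 → (0, 3, 3, 1) · λ_2 → (0, 3, 3, 1) · λ_3 → (1, 0, 3, 1) · λ_4 → (0, 0, 9, 2) · λ_5 → (0, 3, 3, 1) · λ_6 → (1, 0, 3, 1) · λ_7 → (0, 3, 3, 1) · λ_8 → (0, 0, 9, 2) · λ_9 → (0, 0, 9, 2)

Grouping the 9 weights by Ā_11-representative: 3 linkage classes.

[[1, 2, 5, 7], [3, 6], [4, 8, 9]]


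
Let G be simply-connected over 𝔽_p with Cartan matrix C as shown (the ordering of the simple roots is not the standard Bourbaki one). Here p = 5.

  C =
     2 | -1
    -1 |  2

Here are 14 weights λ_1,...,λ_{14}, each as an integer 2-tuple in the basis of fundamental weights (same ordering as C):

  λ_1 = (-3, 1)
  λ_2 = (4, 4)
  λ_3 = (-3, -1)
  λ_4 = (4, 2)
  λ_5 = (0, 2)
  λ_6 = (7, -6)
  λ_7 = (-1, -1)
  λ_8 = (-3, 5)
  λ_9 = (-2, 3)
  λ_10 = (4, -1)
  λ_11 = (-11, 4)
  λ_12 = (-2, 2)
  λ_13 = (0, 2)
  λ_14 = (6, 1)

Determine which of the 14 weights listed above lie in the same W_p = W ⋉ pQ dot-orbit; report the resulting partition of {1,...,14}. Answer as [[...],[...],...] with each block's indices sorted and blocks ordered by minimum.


C ↔ A_2 under row/col permutation; |W(A_2)| = 6.

Folding the 14 weights λ_j+ρ into Ā_5 (reps in the given 2-coord order):

  1: (2, 0);  2: (0, 0);  3: (0, 2);  4: (2, 0);  5: (1, 3);  6: (0, 2);  7: (0, 0);  8: (1, 3);  9: (1, 3);  10: (5, 0);  11: (0, 0);  12: (1, 2);  13: (1, 3);  14: (1, 2)

Partition of {1..14} into 6 W_5-dot-orbits:

[[1, 4], [2, 7, 11], [3, 6], [5, 8, 9, 13], [10], [12, 14]]


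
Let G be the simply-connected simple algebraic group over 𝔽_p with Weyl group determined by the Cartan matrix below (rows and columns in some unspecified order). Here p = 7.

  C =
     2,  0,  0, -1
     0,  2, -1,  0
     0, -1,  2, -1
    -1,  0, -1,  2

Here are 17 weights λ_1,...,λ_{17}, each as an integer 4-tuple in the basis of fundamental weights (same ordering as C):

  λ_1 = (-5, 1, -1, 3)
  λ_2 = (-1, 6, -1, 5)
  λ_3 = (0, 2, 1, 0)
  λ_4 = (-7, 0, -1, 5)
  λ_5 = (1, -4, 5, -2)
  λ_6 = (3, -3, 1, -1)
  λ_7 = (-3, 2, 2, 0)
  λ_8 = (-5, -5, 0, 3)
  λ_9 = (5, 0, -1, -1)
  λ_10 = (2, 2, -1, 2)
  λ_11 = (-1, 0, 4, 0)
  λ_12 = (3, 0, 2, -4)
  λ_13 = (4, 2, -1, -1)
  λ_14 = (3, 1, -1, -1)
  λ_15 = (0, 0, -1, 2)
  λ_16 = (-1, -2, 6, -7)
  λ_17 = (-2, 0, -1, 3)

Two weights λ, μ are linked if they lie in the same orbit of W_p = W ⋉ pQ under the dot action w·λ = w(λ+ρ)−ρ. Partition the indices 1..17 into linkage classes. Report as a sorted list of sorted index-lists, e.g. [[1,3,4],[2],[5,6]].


Cartan matrix: type A_4 (|W|=120); un-permuting the 4 rows.

λ_j+ρ reflected into Ā_7 (⟨·,θ^∨⟩≤7); 4-tuples as given:

    λ_1+ρ ↦ (4, 2, 0, 0)
    λ_2+ρ ↦ (6, 1, 0, 0)
    λ_3+ρ ↦ (1, 3, 2, 1)
    λ_4+ρ ↦ (6, 1, 0, 0)
    λ_5+ρ ↦ (1, 3, 2, 1)
    λ_6+ρ ↦ (4, 2, 0, 0)
    λ_7+ρ ↦ (1, 3, 2, 1)
    λ_8+ρ ↦ (1, 1, 0, 3)
    λ_9+ρ ↦ (6, 1, 0, 0)
    λ_10+ρ ↦ (1, 1, 0, 3)
    λ_11+ρ ↦ (0, 1, 5, 1)
    λ_12+ρ ↦ (1, 1, 0, 3)
    λ_13+ρ ↦ (4, 2, 0, 0)
    λ_14+ρ ↦ (4, 2, 0, 0)
    λ_15+ρ ↦ (1, 1, 0, 3)
    λ_16+ρ ↦ (6, 1, 0, 0)
    λ_17+ρ ↦ (1, 1, 0, 3)

Linkage partition of the 17 weights (5 classes, p=7):

[[1, 6, 13, 14], [2, 4, 9, 16], [3, 5, 7], [8, 10, 12, 15, 17], [11]]


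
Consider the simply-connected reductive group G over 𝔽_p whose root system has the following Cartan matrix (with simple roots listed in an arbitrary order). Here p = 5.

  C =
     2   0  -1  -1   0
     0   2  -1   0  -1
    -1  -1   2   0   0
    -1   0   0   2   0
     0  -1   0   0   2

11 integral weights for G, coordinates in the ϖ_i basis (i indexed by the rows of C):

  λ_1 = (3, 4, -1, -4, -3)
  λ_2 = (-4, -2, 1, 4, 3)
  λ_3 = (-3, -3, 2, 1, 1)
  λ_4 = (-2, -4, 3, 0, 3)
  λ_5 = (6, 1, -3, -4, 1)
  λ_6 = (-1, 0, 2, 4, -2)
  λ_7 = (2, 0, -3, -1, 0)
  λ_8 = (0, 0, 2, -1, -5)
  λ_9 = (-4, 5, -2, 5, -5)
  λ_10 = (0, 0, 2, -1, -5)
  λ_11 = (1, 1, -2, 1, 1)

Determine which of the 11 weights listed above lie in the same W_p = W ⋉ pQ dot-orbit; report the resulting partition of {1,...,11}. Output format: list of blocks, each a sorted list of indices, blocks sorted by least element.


Dynkin diagram of C (from the 8 off-diagonal −1 entries): A_5.

W_5-reps of the 11 weights in Ā_5 (same 5-coord order as C):

  [1] (0, 1, 0, 1, 2)
  [2] (1, 1, 1, 0, 0)
  [3] (1, 1, 1, 0, 0)
  [4] (1, 3, 0, 0, 1)
  [5] (1, 2, 0, 1, 0)
  [6] (0, 3, 0, 1, 0)
  [7] (1, 1, 1, 0, 0)
  [8] (1, 3, 0, 0, 1)
  [9] (0, 1, 1, 1, 1)
  [10] (1, 3, 0, 0, 1)
  [11] (1, 1, 1, 0, 0)

6 distinct reps among the 11 weights ⇒ 6 W_5-linkage classes:

[[1], [2, 3, 7, 11], [4, 8, 10], [5], [6], [9]]


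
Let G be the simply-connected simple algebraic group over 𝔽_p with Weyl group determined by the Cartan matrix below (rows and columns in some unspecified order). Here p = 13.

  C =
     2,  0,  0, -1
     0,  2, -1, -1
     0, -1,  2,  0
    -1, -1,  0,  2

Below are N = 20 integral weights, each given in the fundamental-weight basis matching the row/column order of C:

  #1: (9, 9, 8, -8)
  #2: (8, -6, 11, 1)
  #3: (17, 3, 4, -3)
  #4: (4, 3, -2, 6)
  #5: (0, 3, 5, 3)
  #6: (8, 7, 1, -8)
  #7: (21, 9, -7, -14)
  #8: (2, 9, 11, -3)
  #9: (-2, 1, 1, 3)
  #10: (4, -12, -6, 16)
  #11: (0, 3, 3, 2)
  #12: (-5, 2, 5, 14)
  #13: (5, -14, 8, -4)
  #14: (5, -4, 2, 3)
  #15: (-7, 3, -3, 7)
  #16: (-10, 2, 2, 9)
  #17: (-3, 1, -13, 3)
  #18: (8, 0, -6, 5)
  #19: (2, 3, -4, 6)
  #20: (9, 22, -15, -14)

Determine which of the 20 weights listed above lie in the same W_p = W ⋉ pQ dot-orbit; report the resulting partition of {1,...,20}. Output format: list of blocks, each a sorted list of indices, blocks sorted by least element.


A_4 Cartan matrix, 4 simple roots permuted; ρ=(1,1,1,1).

Alcove-folded reps (p=13, 20 weights, presented ϖ-order):

  [1] (6, 3, 0, 1) · [2] (1, 2, 2, 3) · [3] (1, 2, 2, 3) · [4] (2, 1, 2, 7) · [5] (1, 4, 4, 3) · [6] (2, 1, 2, 7) · [7] (0, 0, 6, 4) · [8] (2, 1, 2, 7) · [9] (1, 2, 2, 3) · [10] (1, 2, 2, 3) · [11] (1, 4, 4, 3) · [12] (6, 2, 2, 2) · [13] (6, 3, 0, 1) · [14] (6, 3, 0, 1) · [15] (6, 2, 2, 2) · [16] (6, 3, 0, 1) · [17] (6, 2, 2, 2) · [18] (6, 2, 2, 2) · [19] (2, 1, 2, 7) · [20] (6, 3, 0, 1)

These 20 weights hit 6 W_13-dot-orbits; sizes (5, 4, 4, 2, 1, 4):

[[1, 13, 14, 16, 20], [2, 3, 9, 10], [4, 6, 8, 19], [5, 11], [7], [12, 15, 17, 18]]


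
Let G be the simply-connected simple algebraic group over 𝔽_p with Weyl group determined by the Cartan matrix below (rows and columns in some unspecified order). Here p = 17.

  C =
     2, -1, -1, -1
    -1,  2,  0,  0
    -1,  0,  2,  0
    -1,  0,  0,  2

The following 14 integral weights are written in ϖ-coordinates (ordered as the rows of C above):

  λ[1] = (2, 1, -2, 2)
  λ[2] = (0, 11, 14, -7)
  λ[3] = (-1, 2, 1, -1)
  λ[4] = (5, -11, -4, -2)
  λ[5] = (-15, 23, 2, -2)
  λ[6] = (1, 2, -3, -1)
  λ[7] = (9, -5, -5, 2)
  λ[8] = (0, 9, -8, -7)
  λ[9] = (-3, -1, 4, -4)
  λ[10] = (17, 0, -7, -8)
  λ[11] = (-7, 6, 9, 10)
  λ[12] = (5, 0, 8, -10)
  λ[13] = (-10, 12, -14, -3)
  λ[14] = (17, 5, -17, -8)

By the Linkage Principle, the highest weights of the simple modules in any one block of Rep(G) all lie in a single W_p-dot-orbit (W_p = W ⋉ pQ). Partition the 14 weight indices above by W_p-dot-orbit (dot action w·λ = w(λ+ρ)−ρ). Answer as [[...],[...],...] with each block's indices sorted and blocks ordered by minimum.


Type D_4, rank 4, |W|=192; reorder rows/cols to standard.

λ_j+ρ reflected into Ā_17 (⟨·,θ^∨⟩≤17); 4-tuples as given:

  [1] (2, 2, 1, 3);  [2] (1, 1, 4, 5);  [3] (0, 3, 2, 0);  [4] (2, 2, 1, 3);  [5] (2, 2, 1, 3);  [6] (0, 3, 2, 0);  [7] (2, 4, 4, 3);  [8] (1, 1, 4, 5);  [9] (0, 3, 2, 0);  [10] (1, 1, 4, 5);  [11] (1, 1, 4, 5);  [12] (1, 2, 6, 6);  [13] (2, 4, 4, 3);  [14] (1, 1, 9, 0)

Grouping the 14 weights by Ā_17-representative: 6 linkage classes.

[[1, 4, 5], [2, 8, 10, 11], [3, 6, 9], [7, 13], [12], [14]]
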